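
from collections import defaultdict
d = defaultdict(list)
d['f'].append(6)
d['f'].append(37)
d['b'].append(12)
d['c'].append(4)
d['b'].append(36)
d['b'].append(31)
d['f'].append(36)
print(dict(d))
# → {'f': [6, 37, 36], 'b': [12, 36, 31], 'c': [4]}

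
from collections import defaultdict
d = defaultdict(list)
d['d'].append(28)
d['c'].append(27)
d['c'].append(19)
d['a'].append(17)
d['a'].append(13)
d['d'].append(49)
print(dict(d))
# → {'d': [28, 49], 'c': [27, 19], 'a': [17, 13]}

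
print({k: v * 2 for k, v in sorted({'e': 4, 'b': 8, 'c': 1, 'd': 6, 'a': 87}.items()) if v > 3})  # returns {'a': 174, 'b': 16, 'd': 12, 'e': 8}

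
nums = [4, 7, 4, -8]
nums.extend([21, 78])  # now [4, 7, 4, -8, 21, 78]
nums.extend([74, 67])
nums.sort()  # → [-8, 4, 4, 7, 21, 67, 74, 78]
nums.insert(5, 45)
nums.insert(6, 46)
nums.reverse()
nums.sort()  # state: [-8, 4, 4, 7, 21, 45, 46, 67, 74, 78]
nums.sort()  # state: [-8, 4, 4, 7, 21, 45, 46, 67, 74, 78]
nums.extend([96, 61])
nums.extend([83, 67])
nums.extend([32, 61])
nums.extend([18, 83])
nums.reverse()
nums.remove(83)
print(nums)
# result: [18, 61, 32, 67, 83, 61, 96, 78, 74, 67, 46, 45, 21, 7, 4, 4, -8]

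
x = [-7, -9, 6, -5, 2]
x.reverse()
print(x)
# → [2, -5, 6, -9, -7]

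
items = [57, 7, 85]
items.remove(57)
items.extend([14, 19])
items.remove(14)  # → [7, 85, 19]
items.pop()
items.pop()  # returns 85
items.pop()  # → 7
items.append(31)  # [31]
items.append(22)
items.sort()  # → [22, 31]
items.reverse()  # [31, 22]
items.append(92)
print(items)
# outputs [31, 22, 92]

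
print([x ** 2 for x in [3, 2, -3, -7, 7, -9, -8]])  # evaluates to [9, 4, 9, 49, 49, 81, 64]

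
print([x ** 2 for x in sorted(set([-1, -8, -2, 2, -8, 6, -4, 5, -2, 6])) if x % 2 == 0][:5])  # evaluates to [64, 16, 4, 4, 36]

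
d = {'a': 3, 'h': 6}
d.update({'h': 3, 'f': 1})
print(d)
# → {'a': 3, 'h': 3, 'f': 1}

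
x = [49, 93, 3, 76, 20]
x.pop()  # 20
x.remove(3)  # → [49, 93, 76]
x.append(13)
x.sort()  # [13, 49, 76, 93]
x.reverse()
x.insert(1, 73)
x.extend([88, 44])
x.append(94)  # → [93, 73, 76, 49, 13, 88, 44, 94]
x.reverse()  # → [94, 44, 88, 13, 49, 76, 73, 93]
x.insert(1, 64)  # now [94, 64, 44, 88, 13, 49, 76, 73, 93]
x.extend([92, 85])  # [94, 64, 44, 88, 13, 49, 76, 73, 93, 92, 85]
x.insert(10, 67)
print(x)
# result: [94, 64, 44, 88, 13, 49, 76, 73, 93, 92, 67, 85]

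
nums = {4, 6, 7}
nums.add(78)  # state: {4, 6, 7, 78}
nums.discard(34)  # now {4, 6, 7, 78}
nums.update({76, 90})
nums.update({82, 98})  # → {4, 6, 7, 76, 78, 82, 90, 98}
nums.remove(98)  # {4, 6, 7, 76, 78, 82, 90}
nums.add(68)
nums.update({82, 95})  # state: {4, 6, 7, 68, 76, 78, 82, 90, 95}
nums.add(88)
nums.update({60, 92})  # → {4, 6, 7, 60, 68, 76, 78, 82, 88, 90, 92, 95}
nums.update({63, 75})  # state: {4, 6, 7, 60, 63, 68, 75, 76, 78, 82, 88, 90, 92, 95}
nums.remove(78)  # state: {4, 6, 7, 60, 63, 68, 75, 76, 82, 88, 90, 92, 95}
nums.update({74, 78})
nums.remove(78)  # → {4, 6, 7, 60, 63, 68, 74, 75, 76, 82, 88, 90, 92, 95}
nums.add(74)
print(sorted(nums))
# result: [4, 6, 7, 60, 63, 68, 74, 75, 76, 82, 88, 90, 92, 95]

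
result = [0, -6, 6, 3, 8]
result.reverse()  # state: [8, 3, 6, -6, 0]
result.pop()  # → 0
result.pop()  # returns -6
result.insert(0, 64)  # [64, 8, 3, 6]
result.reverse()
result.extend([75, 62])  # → [6, 3, 8, 64, 75, 62]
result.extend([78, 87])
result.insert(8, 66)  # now [6, 3, 8, 64, 75, 62, 78, 87, 66]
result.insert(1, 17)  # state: [6, 17, 3, 8, 64, 75, 62, 78, 87, 66]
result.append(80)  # [6, 17, 3, 8, 64, 75, 62, 78, 87, 66, 80]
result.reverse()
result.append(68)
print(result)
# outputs [80, 66, 87, 78, 62, 75, 64, 8, 3, 17, 6, 68]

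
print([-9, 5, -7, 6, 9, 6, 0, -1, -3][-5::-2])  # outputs [9, -7, -9]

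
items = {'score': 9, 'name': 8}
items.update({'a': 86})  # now {'score': 9, 'name': 8, 'a': 86}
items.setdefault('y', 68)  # 68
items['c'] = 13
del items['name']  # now {'score': 9, 'a': 86, 'y': 68, 'c': 13}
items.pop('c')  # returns 13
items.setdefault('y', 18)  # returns 68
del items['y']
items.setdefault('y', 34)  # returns 34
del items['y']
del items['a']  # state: {'score': 9}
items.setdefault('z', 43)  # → 43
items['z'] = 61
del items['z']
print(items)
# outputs {'score': 9}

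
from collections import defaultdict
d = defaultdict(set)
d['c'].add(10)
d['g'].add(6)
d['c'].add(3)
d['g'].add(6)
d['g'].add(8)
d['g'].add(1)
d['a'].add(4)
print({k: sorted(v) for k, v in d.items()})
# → {'c': [3, 10], 'g': [1, 6, 8], 'a': [4]}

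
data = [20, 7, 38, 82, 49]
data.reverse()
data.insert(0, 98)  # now [98, 49, 82, 38, 7, 20]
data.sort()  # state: [7, 20, 38, 49, 82, 98]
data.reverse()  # [98, 82, 49, 38, 20, 7]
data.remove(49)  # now [98, 82, 38, 20, 7]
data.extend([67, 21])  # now [98, 82, 38, 20, 7, 67, 21]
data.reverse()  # [21, 67, 7, 20, 38, 82, 98]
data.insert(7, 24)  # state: [21, 67, 7, 20, 38, 82, 98, 24]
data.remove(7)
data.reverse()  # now [24, 98, 82, 38, 20, 67, 21]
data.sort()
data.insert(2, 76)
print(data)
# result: [20, 21, 76, 24, 38, 67, 82, 98]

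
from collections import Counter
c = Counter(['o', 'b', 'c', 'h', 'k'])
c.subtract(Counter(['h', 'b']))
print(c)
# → Counter({'o': 1, 'c': 1, 'k': 1, 'b': 0, 'h': 0})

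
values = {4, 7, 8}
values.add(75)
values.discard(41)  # {4, 7, 8, 75}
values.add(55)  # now {4, 7, 8, 55, 75}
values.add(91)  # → {4, 7, 8, 55, 75, 91}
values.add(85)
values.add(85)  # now {4, 7, 8, 55, 75, 85, 91}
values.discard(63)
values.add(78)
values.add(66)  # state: {4, 7, 8, 55, 66, 75, 78, 85, 91}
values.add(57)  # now {4, 7, 8, 55, 57, 66, 75, 78, 85, 91}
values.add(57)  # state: {4, 7, 8, 55, 57, 66, 75, 78, 85, 91}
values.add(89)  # {4, 7, 8, 55, 57, 66, 75, 78, 85, 89, 91}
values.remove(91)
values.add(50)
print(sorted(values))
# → [4, 7, 8, 50, 55, 57, 66, 75, 78, 85, 89]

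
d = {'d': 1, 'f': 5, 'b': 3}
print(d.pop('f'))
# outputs 5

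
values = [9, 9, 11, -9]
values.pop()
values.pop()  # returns 11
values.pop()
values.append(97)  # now [9, 97]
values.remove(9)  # [97]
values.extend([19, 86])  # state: [97, 19, 86]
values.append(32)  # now [97, 19, 86, 32]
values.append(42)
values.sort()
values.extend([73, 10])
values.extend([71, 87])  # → [19, 32, 42, 86, 97, 73, 10, 71, 87]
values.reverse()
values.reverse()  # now [19, 32, 42, 86, 97, 73, 10, 71, 87]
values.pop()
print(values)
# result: [19, 32, 42, 86, 97, 73, 10, 71]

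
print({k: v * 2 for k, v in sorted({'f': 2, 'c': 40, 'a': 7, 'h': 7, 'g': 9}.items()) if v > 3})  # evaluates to {'a': 14, 'c': 80, 'g': 18, 'h': 14}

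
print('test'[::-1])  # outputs tset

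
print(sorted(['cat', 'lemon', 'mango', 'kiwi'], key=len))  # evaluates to ['cat', 'kiwi', 'lemon', 'mango']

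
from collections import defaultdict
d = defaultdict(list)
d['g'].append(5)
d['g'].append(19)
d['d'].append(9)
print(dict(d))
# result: {'g': [5, 19], 'd': [9]}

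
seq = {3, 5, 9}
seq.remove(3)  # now {5, 9}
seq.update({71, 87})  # {5, 9, 71, 87}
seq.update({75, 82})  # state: {5, 9, 71, 75, 82, 87}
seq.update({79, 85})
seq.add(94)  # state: {5, 9, 71, 75, 79, 82, 85, 87, 94}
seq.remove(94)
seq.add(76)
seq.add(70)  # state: {5, 9, 70, 71, 75, 76, 79, 82, 85, 87}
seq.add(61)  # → {5, 9, 61, 70, 71, 75, 76, 79, 82, 85, 87}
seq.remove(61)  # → {5, 9, 70, 71, 75, 76, 79, 82, 85, 87}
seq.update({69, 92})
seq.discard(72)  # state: {5, 9, 69, 70, 71, 75, 76, 79, 82, 85, 87, 92}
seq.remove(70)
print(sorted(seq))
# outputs [5, 9, 69, 71, 75, 76, 79, 82, 85, 87, 92]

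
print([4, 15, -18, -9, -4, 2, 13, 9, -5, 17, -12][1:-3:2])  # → [15, -9, 2, 9]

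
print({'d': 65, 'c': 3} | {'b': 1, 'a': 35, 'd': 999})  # {'d': 999, 'c': 3, 'b': 1, 'a': 35}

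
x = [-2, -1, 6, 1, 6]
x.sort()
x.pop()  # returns 6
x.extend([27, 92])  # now [-2, -1, 1, 6, 27, 92]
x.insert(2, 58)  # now [-2, -1, 58, 1, 6, 27, 92]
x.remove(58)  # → [-2, -1, 1, 6, 27, 92]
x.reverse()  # [92, 27, 6, 1, -1, -2]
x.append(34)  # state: [92, 27, 6, 1, -1, -2, 34]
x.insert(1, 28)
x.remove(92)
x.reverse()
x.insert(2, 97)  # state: [34, -2, 97, -1, 1, 6, 27, 28]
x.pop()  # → 28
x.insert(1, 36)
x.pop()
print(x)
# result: [34, 36, -2, 97, -1, 1, 6]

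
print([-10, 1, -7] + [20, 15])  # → [-10, 1, -7, 20, 15]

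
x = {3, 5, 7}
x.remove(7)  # {3, 5}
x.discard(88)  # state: {3, 5}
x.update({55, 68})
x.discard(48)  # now {3, 5, 55, 68}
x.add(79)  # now {3, 5, 55, 68, 79}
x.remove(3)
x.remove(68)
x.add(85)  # {5, 55, 79, 85}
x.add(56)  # {5, 55, 56, 79, 85}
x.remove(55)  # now {5, 56, 79, 85}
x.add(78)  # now {5, 56, 78, 79, 85}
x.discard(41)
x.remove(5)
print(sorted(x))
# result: [56, 78, 79, 85]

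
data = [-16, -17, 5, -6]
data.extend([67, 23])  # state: [-16, -17, 5, -6, 67, 23]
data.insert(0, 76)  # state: [76, -16, -17, 5, -6, 67, 23]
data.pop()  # 23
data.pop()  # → 67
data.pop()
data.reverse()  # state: [5, -17, -16, 76]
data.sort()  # [-17, -16, 5, 76]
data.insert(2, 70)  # [-17, -16, 70, 5, 76]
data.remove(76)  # [-17, -16, 70, 5]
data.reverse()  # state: [5, 70, -16, -17]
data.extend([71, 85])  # [5, 70, -16, -17, 71, 85]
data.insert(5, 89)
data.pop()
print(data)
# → [5, 70, -16, -17, 71, 89]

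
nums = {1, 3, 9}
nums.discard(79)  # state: {1, 3, 9}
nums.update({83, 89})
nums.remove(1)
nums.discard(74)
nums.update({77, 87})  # {3, 9, 77, 83, 87, 89}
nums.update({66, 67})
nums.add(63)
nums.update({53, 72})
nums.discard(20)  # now {3, 9, 53, 63, 66, 67, 72, 77, 83, 87, 89}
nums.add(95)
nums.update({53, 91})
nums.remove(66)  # {3, 9, 53, 63, 67, 72, 77, 83, 87, 89, 91, 95}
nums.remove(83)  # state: {3, 9, 53, 63, 67, 72, 77, 87, 89, 91, 95}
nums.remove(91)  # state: {3, 9, 53, 63, 67, 72, 77, 87, 89, 95}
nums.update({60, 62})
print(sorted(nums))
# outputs [3, 9, 53, 60, 62, 63, 67, 72, 77, 87, 89, 95]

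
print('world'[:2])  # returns wo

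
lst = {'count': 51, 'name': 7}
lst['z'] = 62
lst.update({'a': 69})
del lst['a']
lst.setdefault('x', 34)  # 34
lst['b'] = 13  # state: {'count': 51, 'name': 7, 'z': 62, 'x': 34, 'b': 13}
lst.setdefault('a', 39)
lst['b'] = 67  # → {'count': 51, 'name': 7, 'z': 62, 'x': 34, 'b': 67, 'a': 39}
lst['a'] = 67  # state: {'count': 51, 'name': 7, 'z': 62, 'x': 34, 'b': 67, 'a': 67}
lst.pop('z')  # 62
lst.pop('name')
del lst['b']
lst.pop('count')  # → 51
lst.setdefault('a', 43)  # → 67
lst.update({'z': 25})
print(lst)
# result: {'x': 34, 'a': 67, 'z': 25}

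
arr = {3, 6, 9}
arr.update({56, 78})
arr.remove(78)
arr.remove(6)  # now {3, 9, 56}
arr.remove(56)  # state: {3, 9}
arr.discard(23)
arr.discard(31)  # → {3, 9}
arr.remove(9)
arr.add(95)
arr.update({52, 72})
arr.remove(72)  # {3, 52, 95}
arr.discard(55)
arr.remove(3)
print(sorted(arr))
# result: [52, 95]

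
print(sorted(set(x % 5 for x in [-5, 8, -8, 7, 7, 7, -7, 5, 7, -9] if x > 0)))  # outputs [0, 2, 3]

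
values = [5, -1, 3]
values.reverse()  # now [3, -1, 5]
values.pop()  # 5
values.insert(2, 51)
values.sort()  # [-1, 3, 51]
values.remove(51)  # [-1, 3]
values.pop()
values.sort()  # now [-1]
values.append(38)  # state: [-1, 38]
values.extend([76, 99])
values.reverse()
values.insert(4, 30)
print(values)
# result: [99, 76, 38, -1, 30]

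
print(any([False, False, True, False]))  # True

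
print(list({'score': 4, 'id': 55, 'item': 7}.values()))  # [4, 55, 7]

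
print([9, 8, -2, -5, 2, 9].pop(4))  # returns 2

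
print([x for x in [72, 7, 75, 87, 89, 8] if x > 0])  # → [72, 7, 75, 87, 89, 8]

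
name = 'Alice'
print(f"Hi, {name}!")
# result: Hi, Alice!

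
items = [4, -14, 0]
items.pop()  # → 0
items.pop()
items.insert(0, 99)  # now [99, 4]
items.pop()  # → 4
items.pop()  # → 99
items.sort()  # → []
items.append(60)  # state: [60]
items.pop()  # 60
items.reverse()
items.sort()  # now []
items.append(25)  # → [25]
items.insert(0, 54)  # [54, 25]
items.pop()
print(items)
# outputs [54]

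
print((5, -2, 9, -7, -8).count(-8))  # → 1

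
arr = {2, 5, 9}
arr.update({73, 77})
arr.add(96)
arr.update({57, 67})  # {2, 5, 9, 57, 67, 73, 77, 96}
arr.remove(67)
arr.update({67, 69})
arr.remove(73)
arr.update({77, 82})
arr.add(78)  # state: {2, 5, 9, 57, 67, 69, 77, 78, 82, 96}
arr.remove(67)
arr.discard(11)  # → {2, 5, 9, 57, 69, 77, 78, 82, 96}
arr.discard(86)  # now {2, 5, 9, 57, 69, 77, 78, 82, 96}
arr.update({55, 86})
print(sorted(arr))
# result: [2, 5, 9, 55, 57, 69, 77, 78, 82, 86, 96]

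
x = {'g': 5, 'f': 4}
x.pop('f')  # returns 4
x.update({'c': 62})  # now {'g': 5, 'c': 62}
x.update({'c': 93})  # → {'g': 5, 'c': 93}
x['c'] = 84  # {'g': 5, 'c': 84}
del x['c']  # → {'g': 5}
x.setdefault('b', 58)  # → 58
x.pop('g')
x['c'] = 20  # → {'b': 58, 'c': 20}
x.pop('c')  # 20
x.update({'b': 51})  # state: {'b': 51}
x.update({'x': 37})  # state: {'b': 51, 'x': 37}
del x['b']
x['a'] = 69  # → {'x': 37, 'a': 69}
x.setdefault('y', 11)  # 11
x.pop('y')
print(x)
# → {'x': 37, 'a': 69}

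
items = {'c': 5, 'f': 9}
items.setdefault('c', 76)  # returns 5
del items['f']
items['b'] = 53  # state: {'c': 5, 'b': 53}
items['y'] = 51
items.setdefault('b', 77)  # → 53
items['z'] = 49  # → {'c': 5, 'b': 53, 'y': 51, 'z': 49}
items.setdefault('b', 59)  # 53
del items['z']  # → {'c': 5, 'b': 53, 'y': 51}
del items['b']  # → {'c': 5, 'y': 51}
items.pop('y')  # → 51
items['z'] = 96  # {'c': 5, 'z': 96}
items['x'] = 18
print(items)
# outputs {'c': 5, 'z': 96, 'x': 18}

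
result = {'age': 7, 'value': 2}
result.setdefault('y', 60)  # 60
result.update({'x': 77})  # {'age': 7, 'value': 2, 'y': 60, 'x': 77}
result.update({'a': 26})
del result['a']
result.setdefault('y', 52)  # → 60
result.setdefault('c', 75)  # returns 75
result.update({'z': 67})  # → {'age': 7, 'value': 2, 'y': 60, 'x': 77, 'c': 75, 'z': 67}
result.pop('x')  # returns 77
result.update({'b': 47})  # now {'age': 7, 'value': 2, 'y': 60, 'c': 75, 'z': 67, 'b': 47}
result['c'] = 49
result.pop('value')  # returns 2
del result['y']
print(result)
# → {'age': 7, 'c': 49, 'z': 67, 'b': 47}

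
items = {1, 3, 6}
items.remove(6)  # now {1, 3}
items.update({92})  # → {1, 3, 92}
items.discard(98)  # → {1, 3, 92}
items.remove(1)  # {3, 92}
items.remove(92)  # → {3}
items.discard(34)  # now {3}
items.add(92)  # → {3, 92}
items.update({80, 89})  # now {3, 80, 89, 92}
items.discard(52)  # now {3, 80, 89, 92}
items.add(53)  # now {3, 53, 80, 89, 92}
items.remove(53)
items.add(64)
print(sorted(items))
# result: [3, 64, 80, 89, 92]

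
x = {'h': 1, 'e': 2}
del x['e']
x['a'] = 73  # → {'h': 1, 'a': 73}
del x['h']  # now {'a': 73}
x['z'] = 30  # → {'a': 73, 'z': 30}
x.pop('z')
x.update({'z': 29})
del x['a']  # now {'z': 29}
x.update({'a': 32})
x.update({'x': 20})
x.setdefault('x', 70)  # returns 20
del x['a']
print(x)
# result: {'z': 29, 'x': 20}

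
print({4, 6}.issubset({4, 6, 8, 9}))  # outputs True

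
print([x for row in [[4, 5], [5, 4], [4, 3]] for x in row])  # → [4, 5, 5, 4, 4, 3]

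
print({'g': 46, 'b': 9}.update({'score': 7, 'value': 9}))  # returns None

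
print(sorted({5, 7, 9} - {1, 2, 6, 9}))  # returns [5, 7]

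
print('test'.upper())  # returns TEST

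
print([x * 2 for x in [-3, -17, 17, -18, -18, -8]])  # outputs [-6, -34, 34, -36, -36, -16]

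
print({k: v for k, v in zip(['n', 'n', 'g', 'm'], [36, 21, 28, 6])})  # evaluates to {'n': 21, 'g': 28, 'm': 6}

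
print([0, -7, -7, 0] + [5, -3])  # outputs [0, -7, -7, 0, 5, -3]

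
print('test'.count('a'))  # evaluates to 0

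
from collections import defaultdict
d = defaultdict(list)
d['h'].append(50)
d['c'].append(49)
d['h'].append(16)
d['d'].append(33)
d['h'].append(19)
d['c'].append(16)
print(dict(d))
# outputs {'h': [50, 16, 19], 'c': [49, 16], 'd': [33]}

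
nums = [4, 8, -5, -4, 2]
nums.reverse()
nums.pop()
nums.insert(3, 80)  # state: [2, -4, -5, 80, 8]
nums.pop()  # 8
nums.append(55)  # [2, -4, -5, 80, 55]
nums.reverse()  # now [55, 80, -5, -4, 2]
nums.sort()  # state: [-5, -4, 2, 55, 80]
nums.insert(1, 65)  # [-5, 65, -4, 2, 55, 80]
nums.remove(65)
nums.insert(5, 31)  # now [-5, -4, 2, 55, 80, 31]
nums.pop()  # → 31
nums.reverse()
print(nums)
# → [80, 55, 2, -4, -5]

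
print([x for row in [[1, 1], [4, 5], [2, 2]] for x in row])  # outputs [1, 1, 4, 5, 2, 2]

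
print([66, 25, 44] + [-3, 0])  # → [66, 25, 44, -3, 0]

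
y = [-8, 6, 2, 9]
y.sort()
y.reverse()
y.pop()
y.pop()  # 2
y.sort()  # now [6, 9]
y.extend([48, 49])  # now [6, 9, 48, 49]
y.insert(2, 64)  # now [6, 9, 64, 48, 49]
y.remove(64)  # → [6, 9, 48, 49]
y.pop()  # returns 49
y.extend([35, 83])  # [6, 9, 48, 35, 83]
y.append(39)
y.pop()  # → 39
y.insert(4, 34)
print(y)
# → [6, 9, 48, 35, 34, 83]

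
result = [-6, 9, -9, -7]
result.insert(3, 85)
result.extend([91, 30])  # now [-6, 9, -9, 85, -7, 91, 30]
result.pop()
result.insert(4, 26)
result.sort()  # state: [-9, -7, -6, 9, 26, 85, 91]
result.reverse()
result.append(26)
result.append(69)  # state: [91, 85, 26, 9, -6, -7, -9, 26, 69]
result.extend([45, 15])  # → [91, 85, 26, 9, -6, -7, -9, 26, 69, 45, 15]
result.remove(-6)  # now [91, 85, 26, 9, -7, -9, 26, 69, 45, 15]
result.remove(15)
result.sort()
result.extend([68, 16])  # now [-9, -7, 9, 26, 26, 45, 69, 85, 91, 68, 16]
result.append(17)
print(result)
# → [-9, -7, 9, 26, 26, 45, 69, 85, 91, 68, 16, 17]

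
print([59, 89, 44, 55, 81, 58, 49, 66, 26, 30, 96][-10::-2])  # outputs [89]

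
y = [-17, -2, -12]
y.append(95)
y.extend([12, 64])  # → [-17, -2, -12, 95, 12, 64]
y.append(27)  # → [-17, -2, -12, 95, 12, 64, 27]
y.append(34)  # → [-17, -2, -12, 95, 12, 64, 27, 34]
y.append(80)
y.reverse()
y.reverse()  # [-17, -2, -12, 95, 12, 64, 27, 34, 80]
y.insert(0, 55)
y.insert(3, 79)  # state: [55, -17, -2, 79, -12, 95, 12, 64, 27, 34, 80]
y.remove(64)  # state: [55, -17, -2, 79, -12, 95, 12, 27, 34, 80]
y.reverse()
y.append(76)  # [80, 34, 27, 12, 95, -12, 79, -2, -17, 55, 76]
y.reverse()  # [76, 55, -17, -2, 79, -12, 95, 12, 27, 34, 80]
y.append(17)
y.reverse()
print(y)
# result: [17, 80, 34, 27, 12, 95, -12, 79, -2, -17, 55, 76]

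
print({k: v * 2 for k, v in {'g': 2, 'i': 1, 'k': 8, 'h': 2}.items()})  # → {'g': 4, 'i': 2, 'k': 16, 'h': 4}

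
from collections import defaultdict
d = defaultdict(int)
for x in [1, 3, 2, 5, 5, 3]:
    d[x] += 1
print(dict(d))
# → {1: 1, 3: 2, 2: 1, 5: 2}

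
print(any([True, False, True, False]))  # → True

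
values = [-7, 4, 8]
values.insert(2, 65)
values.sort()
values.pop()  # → 65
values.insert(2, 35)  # [-7, 4, 35, 8]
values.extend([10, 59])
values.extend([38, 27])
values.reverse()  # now [27, 38, 59, 10, 8, 35, 4, -7]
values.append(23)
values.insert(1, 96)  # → [27, 96, 38, 59, 10, 8, 35, 4, -7, 23]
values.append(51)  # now [27, 96, 38, 59, 10, 8, 35, 4, -7, 23, 51]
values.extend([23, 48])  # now [27, 96, 38, 59, 10, 8, 35, 4, -7, 23, 51, 23, 48]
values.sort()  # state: [-7, 4, 8, 10, 23, 23, 27, 35, 38, 48, 51, 59, 96]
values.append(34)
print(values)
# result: [-7, 4, 8, 10, 23, 23, 27, 35, 38, 48, 51, 59, 96, 34]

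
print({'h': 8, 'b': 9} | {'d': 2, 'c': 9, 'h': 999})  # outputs {'h': 999, 'b': 9, 'd': 2, 'c': 9}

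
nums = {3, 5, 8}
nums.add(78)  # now {3, 5, 8, 78}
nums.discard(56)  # {3, 5, 8, 78}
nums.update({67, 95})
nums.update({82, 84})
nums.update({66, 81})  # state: {3, 5, 8, 66, 67, 78, 81, 82, 84, 95}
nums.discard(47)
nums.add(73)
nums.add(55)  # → {3, 5, 8, 55, 66, 67, 73, 78, 81, 82, 84, 95}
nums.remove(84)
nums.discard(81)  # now {3, 5, 8, 55, 66, 67, 73, 78, 82, 95}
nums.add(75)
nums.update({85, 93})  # {3, 5, 8, 55, 66, 67, 73, 75, 78, 82, 85, 93, 95}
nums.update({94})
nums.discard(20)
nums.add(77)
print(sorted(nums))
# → [3, 5, 8, 55, 66, 67, 73, 75, 77, 78, 82, 85, 93, 94, 95]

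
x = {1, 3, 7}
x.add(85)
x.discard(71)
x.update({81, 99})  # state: {1, 3, 7, 81, 85, 99}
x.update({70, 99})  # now {1, 3, 7, 70, 81, 85, 99}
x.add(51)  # {1, 3, 7, 51, 70, 81, 85, 99}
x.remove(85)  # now {1, 3, 7, 51, 70, 81, 99}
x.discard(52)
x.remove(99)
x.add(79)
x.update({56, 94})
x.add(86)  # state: {1, 3, 7, 51, 56, 70, 79, 81, 86, 94}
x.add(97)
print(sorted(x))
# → [1, 3, 7, 51, 56, 70, 79, 81, 86, 94, 97]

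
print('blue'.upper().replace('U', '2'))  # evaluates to BL2E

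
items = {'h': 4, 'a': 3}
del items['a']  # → {'h': 4}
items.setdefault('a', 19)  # 19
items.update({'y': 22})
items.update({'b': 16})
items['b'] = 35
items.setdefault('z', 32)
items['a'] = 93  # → {'h': 4, 'a': 93, 'y': 22, 'b': 35, 'z': 32}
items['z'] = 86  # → {'h': 4, 'a': 93, 'y': 22, 'b': 35, 'z': 86}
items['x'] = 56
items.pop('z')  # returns 86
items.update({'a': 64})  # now {'h': 4, 'a': 64, 'y': 22, 'b': 35, 'x': 56}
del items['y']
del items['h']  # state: {'a': 64, 'b': 35, 'x': 56}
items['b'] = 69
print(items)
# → {'a': 64, 'b': 69, 'x': 56}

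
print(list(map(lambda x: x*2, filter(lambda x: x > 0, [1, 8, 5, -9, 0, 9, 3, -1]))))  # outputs [2, 16, 10, 18, 6]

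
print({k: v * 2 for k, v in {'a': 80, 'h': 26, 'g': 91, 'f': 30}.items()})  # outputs {'a': 160, 'h': 52, 'g': 182, 'f': 60}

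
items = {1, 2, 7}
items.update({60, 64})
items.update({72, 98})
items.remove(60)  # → {1, 2, 7, 64, 72, 98}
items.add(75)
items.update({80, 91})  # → {1, 2, 7, 64, 72, 75, 80, 91, 98}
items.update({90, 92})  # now {1, 2, 7, 64, 72, 75, 80, 90, 91, 92, 98}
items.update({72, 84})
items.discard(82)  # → {1, 2, 7, 64, 72, 75, 80, 84, 90, 91, 92, 98}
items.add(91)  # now {1, 2, 7, 64, 72, 75, 80, 84, 90, 91, 92, 98}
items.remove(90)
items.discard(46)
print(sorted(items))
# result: [1, 2, 7, 64, 72, 75, 80, 84, 91, 92, 98]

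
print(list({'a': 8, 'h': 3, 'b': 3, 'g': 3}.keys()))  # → ['a', 'h', 'b', 'g']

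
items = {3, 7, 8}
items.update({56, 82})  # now {3, 7, 8, 56, 82}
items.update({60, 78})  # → {3, 7, 8, 56, 60, 78, 82}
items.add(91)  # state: {3, 7, 8, 56, 60, 78, 82, 91}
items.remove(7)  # {3, 8, 56, 60, 78, 82, 91}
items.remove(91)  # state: {3, 8, 56, 60, 78, 82}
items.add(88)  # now {3, 8, 56, 60, 78, 82, 88}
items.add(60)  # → {3, 8, 56, 60, 78, 82, 88}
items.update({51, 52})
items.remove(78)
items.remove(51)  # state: {3, 8, 52, 56, 60, 82, 88}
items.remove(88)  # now {3, 8, 52, 56, 60, 82}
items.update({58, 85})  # {3, 8, 52, 56, 58, 60, 82, 85}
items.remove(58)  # {3, 8, 52, 56, 60, 82, 85}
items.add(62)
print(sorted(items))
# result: [3, 8, 52, 56, 60, 62, 82, 85]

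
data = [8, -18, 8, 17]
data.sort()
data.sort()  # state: [-18, 8, 8, 17]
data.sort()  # [-18, 8, 8, 17]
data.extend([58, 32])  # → [-18, 8, 8, 17, 58, 32]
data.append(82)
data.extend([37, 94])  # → [-18, 8, 8, 17, 58, 32, 82, 37, 94]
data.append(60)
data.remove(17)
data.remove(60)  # [-18, 8, 8, 58, 32, 82, 37, 94]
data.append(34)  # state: [-18, 8, 8, 58, 32, 82, 37, 94, 34]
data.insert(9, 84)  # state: [-18, 8, 8, 58, 32, 82, 37, 94, 34, 84]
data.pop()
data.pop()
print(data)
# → [-18, 8, 8, 58, 32, 82, 37, 94]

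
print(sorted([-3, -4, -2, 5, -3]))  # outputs [-4, -3, -3, -2, 5]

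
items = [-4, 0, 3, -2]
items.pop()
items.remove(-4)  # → [0, 3]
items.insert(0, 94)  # [94, 0, 3]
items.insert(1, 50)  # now [94, 50, 0, 3]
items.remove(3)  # [94, 50, 0]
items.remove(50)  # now [94, 0]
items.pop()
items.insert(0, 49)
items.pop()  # 94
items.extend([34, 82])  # [49, 34, 82]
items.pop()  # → 82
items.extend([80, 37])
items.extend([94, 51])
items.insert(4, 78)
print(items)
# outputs [49, 34, 80, 37, 78, 94, 51]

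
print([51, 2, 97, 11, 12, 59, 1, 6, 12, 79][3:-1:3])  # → [11, 1]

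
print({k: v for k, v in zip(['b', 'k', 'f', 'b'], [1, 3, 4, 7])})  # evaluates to {'b': 7, 'k': 3, 'f': 4}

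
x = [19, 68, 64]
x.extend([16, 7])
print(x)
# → [19, 68, 64, 16, 7]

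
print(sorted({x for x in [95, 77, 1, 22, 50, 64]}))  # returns [1, 22, 50, 64, 77, 95]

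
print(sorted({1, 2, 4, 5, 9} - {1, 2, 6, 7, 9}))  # [4, 5]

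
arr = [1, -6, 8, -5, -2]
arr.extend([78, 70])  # [1, -6, 8, -5, -2, 78, 70]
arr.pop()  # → 70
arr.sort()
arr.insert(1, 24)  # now [-6, 24, -5, -2, 1, 8, 78]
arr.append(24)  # [-6, 24, -5, -2, 1, 8, 78, 24]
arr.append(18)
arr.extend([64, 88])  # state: [-6, 24, -5, -2, 1, 8, 78, 24, 18, 64, 88]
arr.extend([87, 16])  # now [-6, 24, -5, -2, 1, 8, 78, 24, 18, 64, 88, 87, 16]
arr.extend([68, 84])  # [-6, 24, -5, -2, 1, 8, 78, 24, 18, 64, 88, 87, 16, 68, 84]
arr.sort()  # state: [-6, -5, -2, 1, 8, 16, 18, 24, 24, 64, 68, 78, 84, 87, 88]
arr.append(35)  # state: [-6, -5, -2, 1, 8, 16, 18, 24, 24, 64, 68, 78, 84, 87, 88, 35]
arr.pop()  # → 35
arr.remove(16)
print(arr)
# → [-6, -5, -2, 1, 8, 18, 24, 24, 64, 68, 78, 84, 87, 88]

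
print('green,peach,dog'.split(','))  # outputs ['green', 'peach', 'dog']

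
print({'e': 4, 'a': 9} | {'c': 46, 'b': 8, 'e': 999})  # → {'e': 999, 'a': 9, 'c': 46, 'b': 8}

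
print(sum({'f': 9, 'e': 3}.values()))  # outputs 12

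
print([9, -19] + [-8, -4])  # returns [9, -19, -8, -4]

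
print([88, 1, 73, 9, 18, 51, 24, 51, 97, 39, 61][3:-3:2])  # [9, 51, 51]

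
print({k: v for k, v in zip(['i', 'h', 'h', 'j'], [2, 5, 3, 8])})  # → {'i': 2, 'h': 3, 'j': 8}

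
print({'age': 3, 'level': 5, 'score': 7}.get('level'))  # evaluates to 5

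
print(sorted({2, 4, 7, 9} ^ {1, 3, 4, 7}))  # [1, 2, 3, 9]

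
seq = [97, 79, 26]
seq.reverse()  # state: [26, 79, 97]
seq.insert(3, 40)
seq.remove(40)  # [26, 79, 97]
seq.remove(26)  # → [79, 97]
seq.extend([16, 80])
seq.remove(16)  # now [79, 97, 80]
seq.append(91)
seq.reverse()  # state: [91, 80, 97, 79]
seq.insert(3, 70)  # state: [91, 80, 97, 70, 79]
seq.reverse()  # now [79, 70, 97, 80, 91]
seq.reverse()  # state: [91, 80, 97, 70, 79]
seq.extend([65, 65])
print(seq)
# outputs [91, 80, 97, 70, 79, 65, 65]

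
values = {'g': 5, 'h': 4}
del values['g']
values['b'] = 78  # {'h': 4, 'b': 78}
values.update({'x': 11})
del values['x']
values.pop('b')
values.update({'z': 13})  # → {'h': 4, 'z': 13}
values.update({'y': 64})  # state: {'h': 4, 'z': 13, 'y': 64}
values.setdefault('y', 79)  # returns 64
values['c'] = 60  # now {'h': 4, 'z': 13, 'y': 64, 'c': 60}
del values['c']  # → {'h': 4, 'z': 13, 'y': 64}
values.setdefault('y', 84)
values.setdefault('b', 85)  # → 85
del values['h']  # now {'z': 13, 'y': 64, 'b': 85}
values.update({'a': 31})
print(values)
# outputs {'z': 13, 'y': 64, 'b': 85, 'a': 31}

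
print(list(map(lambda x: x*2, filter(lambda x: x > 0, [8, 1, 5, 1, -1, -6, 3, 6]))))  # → [16, 2, 10, 2, 6, 12]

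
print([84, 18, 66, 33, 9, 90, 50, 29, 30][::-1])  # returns [30, 29, 50, 90, 9, 33, 66, 18, 84]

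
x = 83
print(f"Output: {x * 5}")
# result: Output: 415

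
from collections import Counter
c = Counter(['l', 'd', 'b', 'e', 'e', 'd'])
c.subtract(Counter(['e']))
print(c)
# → Counter({'d': 2, 'l': 1, 'b': 1, 'e': 1})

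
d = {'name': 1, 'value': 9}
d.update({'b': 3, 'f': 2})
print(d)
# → {'name': 1, 'value': 9, 'b': 3, 'f': 2}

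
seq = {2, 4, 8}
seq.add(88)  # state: {2, 4, 8, 88}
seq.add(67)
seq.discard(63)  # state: {2, 4, 8, 67, 88}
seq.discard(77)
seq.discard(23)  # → {2, 4, 8, 67, 88}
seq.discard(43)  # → {2, 4, 8, 67, 88}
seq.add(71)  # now {2, 4, 8, 67, 71, 88}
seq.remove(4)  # {2, 8, 67, 71, 88}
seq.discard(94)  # {2, 8, 67, 71, 88}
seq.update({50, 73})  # {2, 8, 50, 67, 71, 73, 88}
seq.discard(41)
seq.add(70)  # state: {2, 8, 50, 67, 70, 71, 73, 88}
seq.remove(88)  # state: {2, 8, 50, 67, 70, 71, 73}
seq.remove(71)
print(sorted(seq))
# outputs [2, 8, 50, 67, 70, 73]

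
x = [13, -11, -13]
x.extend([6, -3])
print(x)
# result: [13, -11, -13, 6, -3]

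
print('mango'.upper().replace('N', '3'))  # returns MA3GO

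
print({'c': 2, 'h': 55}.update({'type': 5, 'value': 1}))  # None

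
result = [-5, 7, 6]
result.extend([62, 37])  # [-5, 7, 6, 62, 37]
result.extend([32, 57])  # [-5, 7, 6, 62, 37, 32, 57]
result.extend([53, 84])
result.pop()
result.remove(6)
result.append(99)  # [-5, 7, 62, 37, 32, 57, 53, 99]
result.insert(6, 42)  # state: [-5, 7, 62, 37, 32, 57, 42, 53, 99]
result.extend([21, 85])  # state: [-5, 7, 62, 37, 32, 57, 42, 53, 99, 21, 85]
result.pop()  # 85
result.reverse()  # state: [21, 99, 53, 42, 57, 32, 37, 62, 7, -5]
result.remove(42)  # [21, 99, 53, 57, 32, 37, 62, 7, -5]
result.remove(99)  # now [21, 53, 57, 32, 37, 62, 7, -5]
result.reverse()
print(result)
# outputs [-5, 7, 62, 37, 32, 57, 53, 21]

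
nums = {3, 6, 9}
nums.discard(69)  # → {3, 6, 9}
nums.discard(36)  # {3, 6, 9}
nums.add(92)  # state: {3, 6, 9, 92}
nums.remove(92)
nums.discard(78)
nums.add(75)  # {3, 6, 9, 75}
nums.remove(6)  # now {3, 9, 75}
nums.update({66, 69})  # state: {3, 9, 66, 69, 75}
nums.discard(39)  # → {3, 9, 66, 69, 75}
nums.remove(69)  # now {3, 9, 66, 75}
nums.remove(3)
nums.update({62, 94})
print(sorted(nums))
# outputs [9, 62, 66, 75, 94]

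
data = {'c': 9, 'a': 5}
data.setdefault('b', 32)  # 32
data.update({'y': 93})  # {'c': 9, 'a': 5, 'b': 32, 'y': 93}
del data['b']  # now {'c': 9, 'a': 5, 'y': 93}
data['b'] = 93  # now {'c': 9, 'a': 5, 'y': 93, 'b': 93}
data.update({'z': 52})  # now {'c': 9, 'a': 5, 'y': 93, 'b': 93, 'z': 52}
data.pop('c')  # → 9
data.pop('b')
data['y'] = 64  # {'a': 5, 'y': 64, 'z': 52}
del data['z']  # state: {'a': 5, 'y': 64}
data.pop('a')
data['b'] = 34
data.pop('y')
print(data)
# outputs {'b': 34}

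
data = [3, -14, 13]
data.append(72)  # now [3, -14, 13, 72]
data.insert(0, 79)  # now [79, 3, -14, 13, 72]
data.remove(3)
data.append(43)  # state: [79, -14, 13, 72, 43]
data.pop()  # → 43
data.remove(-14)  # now [79, 13, 72]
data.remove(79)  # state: [13, 72]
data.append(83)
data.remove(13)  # [72, 83]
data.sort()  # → [72, 83]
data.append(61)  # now [72, 83, 61]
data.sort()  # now [61, 72, 83]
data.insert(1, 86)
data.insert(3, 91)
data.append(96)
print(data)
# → [61, 86, 72, 91, 83, 96]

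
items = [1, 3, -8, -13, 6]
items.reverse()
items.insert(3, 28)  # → [6, -13, -8, 28, 3, 1]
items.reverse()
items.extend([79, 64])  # [1, 3, 28, -8, -13, 6, 79, 64]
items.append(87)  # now [1, 3, 28, -8, -13, 6, 79, 64, 87]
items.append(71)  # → [1, 3, 28, -8, -13, 6, 79, 64, 87, 71]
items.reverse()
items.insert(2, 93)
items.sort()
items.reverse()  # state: [93, 87, 79, 71, 64, 28, 6, 3, 1, -8, -13]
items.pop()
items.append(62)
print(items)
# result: [93, 87, 79, 71, 64, 28, 6, 3, 1, -8, 62]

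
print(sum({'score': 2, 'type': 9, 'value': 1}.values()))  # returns 12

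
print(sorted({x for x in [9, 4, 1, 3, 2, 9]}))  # [1, 2, 3, 4, 9]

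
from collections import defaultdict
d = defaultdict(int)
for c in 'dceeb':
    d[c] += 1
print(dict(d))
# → {'d': 1, 'c': 1, 'e': 2, 'b': 1}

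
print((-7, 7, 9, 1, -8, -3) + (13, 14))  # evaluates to (-7, 7, 9, 1, -8, -3, 13, 14)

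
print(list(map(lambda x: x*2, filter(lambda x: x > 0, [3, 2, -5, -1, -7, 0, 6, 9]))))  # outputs [6, 4, 12, 18]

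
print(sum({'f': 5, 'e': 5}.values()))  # 10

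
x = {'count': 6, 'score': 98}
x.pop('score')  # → 98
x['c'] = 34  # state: {'count': 6, 'c': 34}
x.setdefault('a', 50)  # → 50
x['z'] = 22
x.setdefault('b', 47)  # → 47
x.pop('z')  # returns 22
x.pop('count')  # 6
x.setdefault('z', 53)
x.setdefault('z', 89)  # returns 53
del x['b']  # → {'c': 34, 'a': 50, 'z': 53}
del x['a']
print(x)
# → {'c': 34, 'z': 53}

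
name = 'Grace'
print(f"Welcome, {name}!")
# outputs Welcome, Grace!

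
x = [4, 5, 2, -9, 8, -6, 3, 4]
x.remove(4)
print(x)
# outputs [5, 2, -9, 8, -6, 3, 4]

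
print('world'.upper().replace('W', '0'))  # 0ORLD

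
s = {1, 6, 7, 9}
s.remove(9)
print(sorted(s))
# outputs [1, 6, 7]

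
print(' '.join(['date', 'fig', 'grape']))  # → date fig grape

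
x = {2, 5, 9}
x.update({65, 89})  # {2, 5, 9, 65, 89}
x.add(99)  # {2, 5, 9, 65, 89, 99}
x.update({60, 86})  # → {2, 5, 9, 60, 65, 86, 89, 99}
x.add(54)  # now {2, 5, 9, 54, 60, 65, 86, 89, 99}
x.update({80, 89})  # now {2, 5, 9, 54, 60, 65, 80, 86, 89, 99}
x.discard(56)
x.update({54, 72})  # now {2, 5, 9, 54, 60, 65, 72, 80, 86, 89, 99}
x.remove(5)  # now {2, 9, 54, 60, 65, 72, 80, 86, 89, 99}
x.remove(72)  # {2, 9, 54, 60, 65, 80, 86, 89, 99}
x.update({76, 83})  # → {2, 9, 54, 60, 65, 76, 80, 83, 86, 89, 99}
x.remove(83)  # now {2, 9, 54, 60, 65, 76, 80, 86, 89, 99}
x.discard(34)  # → {2, 9, 54, 60, 65, 76, 80, 86, 89, 99}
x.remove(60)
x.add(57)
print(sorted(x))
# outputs [2, 9, 54, 57, 65, 76, 80, 86, 89, 99]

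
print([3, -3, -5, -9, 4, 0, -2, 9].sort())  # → None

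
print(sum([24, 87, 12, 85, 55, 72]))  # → 335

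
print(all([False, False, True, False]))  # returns False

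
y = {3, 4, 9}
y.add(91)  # {3, 4, 9, 91}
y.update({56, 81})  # {3, 4, 9, 56, 81, 91}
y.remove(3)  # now {4, 9, 56, 81, 91}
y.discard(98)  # {4, 9, 56, 81, 91}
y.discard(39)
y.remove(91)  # {4, 9, 56, 81}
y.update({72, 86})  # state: {4, 9, 56, 72, 81, 86}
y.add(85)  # {4, 9, 56, 72, 81, 85, 86}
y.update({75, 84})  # {4, 9, 56, 72, 75, 81, 84, 85, 86}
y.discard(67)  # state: {4, 9, 56, 72, 75, 81, 84, 85, 86}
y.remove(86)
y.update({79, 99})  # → {4, 9, 56, 72, 75, 79, 81, 84, 85, 99}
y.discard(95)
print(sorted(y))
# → [4, 9, 56, 72, 75, 79, 81, 84, 85, 99]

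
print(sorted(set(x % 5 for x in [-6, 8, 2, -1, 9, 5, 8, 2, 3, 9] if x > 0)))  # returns [0, 2, 3, 4]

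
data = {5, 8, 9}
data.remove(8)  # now {5, 9}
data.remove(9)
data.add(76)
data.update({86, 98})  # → {5, 76, 86, 98}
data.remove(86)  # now {5, 76, 98}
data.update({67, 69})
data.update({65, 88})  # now {5, 65, 67, 69, 76, 88, 98}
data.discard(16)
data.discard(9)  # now {5, 65, 67, 69, 76, 88, 98}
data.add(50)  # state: {5, 50, 65, 67, 69, 76, 88, 98}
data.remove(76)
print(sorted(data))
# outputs [5, 50, 65, 67, 69, 88, 98]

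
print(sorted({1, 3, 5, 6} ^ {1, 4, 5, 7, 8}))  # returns [3, 4, 6, 7, 8]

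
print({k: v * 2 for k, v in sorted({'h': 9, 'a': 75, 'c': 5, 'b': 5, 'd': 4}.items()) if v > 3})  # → {'a': 150, 'b': 10, 'c': 10, 'd': 8, 'h': 18}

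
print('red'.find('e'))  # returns 1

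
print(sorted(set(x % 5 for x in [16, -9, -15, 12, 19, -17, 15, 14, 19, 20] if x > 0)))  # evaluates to [0, 1, 2, 4]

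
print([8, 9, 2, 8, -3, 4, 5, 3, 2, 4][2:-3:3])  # [2, 4]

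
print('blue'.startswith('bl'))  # True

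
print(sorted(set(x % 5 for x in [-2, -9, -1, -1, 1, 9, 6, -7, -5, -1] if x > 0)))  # [1, 4]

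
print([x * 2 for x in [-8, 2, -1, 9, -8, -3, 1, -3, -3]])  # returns [-16, 4, -2, 18, -16, -6, 2, -6, -6]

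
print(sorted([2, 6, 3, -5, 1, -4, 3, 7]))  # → [-5, -4, 1, 2, 3, 3, 6, 7]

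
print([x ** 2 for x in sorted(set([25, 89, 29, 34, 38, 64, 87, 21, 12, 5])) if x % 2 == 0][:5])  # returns [144, 1156, 1444, 4096]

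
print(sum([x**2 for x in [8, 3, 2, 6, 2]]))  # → 117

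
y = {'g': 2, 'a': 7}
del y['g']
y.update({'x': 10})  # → {'a': 7, 'x': 10}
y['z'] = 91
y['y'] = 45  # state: {'a': 7, 'x': 10, 'z': 91, 'y': 45}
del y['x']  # {'a': 7, 'z': 91, 'y': 45}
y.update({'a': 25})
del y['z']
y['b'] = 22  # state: {'a': 25, 'y': 45, 'b': 22}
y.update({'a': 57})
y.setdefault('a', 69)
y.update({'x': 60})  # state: {'a': 57, 'y': 45, 'b': 22, 'x': 60}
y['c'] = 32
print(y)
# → {'a': 57, 'y': 45, 'b': 22, 'x': 60, 'c': 32}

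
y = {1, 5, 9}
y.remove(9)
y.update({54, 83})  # {1, 5, 54, 83}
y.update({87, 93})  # {1, 5, 54, 83, 87, 93}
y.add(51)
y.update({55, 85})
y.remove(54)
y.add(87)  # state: {1, 5, 51, 55, 83, 85, 87, 93}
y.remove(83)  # {1, 5, 51, 55, 85, 87, 93}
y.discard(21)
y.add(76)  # {1, 5, 51, 55, 76, 85, 87, 93}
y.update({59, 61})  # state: {1, 5, 51, 55, 59, 61, 76, 85, 87, 93}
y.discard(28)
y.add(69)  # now {1, 5, 51, 55, 59, 61, 69, 76, 85, 87, 93}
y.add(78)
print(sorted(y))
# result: [1, 5, 51, 55, 59, 61, 69, 76, 78, 85, 87, 93]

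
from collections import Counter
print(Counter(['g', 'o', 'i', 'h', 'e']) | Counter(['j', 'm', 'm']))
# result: Counter({'m': 2, 'g': 1, 'o': 1, 'i': 1, 'h': 1, 'e': 1, 'j': 1})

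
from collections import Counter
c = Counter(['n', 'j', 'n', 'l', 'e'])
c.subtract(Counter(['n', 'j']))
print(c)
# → Counter({'n': 1, 'l': 1, 'e': 1, 'j': 0})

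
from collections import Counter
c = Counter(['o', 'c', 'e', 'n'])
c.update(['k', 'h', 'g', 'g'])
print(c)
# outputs Counter({'g': 2, 'o': 1, 'c': 1, 'e': 1, 'n': 1, 'k': 1, 'h': 1})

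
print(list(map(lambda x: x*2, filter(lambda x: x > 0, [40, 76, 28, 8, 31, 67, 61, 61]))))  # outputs [80, 152, 56, 16, 62, 134, 122, 122]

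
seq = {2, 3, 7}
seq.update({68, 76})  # {2, 3, 7, 68, 76}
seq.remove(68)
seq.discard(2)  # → {3, 7, 76}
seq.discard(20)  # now {3, 7, 76}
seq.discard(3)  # {7, 76}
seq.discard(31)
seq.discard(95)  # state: {7, 76}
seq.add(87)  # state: {7, 76, 87}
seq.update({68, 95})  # {7, 68, 76, 87, 95}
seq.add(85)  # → {7, 68, 76, 85, 87, 95}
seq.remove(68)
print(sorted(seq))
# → [7, 76, 85, 87, 95]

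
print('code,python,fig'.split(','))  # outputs ['code', 'python', 'fig']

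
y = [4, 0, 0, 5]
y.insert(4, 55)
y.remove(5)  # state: [4, 0, 0, 55]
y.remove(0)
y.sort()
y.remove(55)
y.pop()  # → 4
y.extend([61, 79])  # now [0, 61, 79]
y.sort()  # [0, 61, 79]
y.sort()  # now [0, 61, 79]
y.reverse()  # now [79, 61, 0]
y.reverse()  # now [0, 61, 79]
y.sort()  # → [0, 61, 79]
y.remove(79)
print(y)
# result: [0, 61]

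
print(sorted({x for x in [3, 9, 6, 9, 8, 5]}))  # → [3, 5, 6, 8, 9]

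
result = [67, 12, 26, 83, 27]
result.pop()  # 27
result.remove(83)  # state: [67, 12, 26]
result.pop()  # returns 26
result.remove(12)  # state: [67]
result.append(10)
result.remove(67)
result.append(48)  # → [10, 48]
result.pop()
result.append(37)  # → [10, 37]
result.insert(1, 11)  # [10, 11, 37]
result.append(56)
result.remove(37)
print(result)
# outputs [10, 11, 56]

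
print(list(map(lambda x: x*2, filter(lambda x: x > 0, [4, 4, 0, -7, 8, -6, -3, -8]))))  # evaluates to [8, 8, 16]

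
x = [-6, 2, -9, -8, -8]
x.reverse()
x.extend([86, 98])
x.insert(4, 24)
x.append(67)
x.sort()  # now [-9, -8, -8, -6, 2, 24, 67, 86, 98]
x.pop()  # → 98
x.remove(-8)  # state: [-9, -8, -6, 2, 24, 67, 86]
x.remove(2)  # [-9, -8, -6, 24, 67, 86]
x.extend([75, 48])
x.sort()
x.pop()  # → 86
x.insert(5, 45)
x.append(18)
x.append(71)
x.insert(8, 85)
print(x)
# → [-9, -8, -6, 24, 48, 45, 67, 75, 85, 18, 71]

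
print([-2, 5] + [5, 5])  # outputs [-2, 5, 5, 5]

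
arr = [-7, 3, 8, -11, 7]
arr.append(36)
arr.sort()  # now [-11, -7, 3, 7, 8, 36]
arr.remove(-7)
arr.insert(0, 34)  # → [34, -11, 3, 7, 8, 36]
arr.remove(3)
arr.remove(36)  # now [34, -11, 7, 8]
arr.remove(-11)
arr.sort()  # [7, 8, 34]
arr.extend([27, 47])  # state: [7, 8, 34, 27, 47]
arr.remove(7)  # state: [8, 34, 27, 47]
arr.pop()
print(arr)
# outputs [8, 34, 27]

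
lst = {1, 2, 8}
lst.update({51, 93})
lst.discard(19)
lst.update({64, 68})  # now {1, 2, 8, 51, 64, 68, 93}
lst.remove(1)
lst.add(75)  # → {2, 8, 51, 64, 68, 75, 93}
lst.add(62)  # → {2, 8, 51, 62, 64, 68, 75, 93}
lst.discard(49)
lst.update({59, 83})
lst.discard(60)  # {2, 8, 51, 59, 62, 64, 68, 75, 83, 93}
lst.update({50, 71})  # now {2, 8, 50, 51, 59, 62, 64, 68, 71, 75, 83, 93}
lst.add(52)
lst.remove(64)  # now {2, 8, 50, 51, 52, 59, 62, 68, 71, 75, 83, 93}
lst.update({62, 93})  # {2, 8, 50, 51, 52, 59, 62, 68, 71, 75, 83, 93}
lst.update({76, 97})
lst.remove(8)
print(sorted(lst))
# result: [2, 50, 51, 52, 59, 62, 68, 71, 75, 76, 83, 93, 97]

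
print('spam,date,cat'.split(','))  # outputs ['spam', 'date', 'cat']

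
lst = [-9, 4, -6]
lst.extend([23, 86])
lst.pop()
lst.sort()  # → [-9, -6, 4, 23]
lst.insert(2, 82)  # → [-9, -6, 82, 4, 23]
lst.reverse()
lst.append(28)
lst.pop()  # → 28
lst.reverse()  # [-9, -6, 82, 4, 23]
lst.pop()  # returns 23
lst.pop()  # 4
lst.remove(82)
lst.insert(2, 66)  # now [-9, -6, 66]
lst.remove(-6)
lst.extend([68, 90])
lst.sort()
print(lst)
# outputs [-9, 66, 68, 90]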